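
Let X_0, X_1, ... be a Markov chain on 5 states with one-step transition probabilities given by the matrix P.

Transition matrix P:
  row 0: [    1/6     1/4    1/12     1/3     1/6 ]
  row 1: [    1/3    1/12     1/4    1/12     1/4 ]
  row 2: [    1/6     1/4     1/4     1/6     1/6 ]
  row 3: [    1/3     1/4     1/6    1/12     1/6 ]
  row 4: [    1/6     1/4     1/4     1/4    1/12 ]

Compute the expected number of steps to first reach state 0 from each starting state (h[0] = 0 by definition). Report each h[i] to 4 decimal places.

First-step conditioning: h[0] = 0; for i ≠ 0, h[i] = 1 + Σ_k P[i][k]·h[k].
  h[1] = 1 + 1/12·h[1] + 1/4·h[2] + 1/12·h[3] + 1/4·h[4]
  h[2] = 1 + 1/4·h[1] + 1/4·h[2] + 1/6·h[3] + 1/6·h[4]
  h[3] = 1 + 1/4·h[1] + 1/6·h[2] + 1/12·h[3] + 1/6·h[4]
  h[4] = 1 + 1/4·h[1] + 1/4·h[2] + 1/4·h[3] + 1/12·h[4]
Solving the 4×4 linear system over states ≠ 0 gives exactly h = [0, 12312/3229, 14196/3229, 12012/3229, 14028/3229] (h[0] = 0 is the target).

h = [0.0000, 3.8129, 4.3964, 3.7200, 4.3444]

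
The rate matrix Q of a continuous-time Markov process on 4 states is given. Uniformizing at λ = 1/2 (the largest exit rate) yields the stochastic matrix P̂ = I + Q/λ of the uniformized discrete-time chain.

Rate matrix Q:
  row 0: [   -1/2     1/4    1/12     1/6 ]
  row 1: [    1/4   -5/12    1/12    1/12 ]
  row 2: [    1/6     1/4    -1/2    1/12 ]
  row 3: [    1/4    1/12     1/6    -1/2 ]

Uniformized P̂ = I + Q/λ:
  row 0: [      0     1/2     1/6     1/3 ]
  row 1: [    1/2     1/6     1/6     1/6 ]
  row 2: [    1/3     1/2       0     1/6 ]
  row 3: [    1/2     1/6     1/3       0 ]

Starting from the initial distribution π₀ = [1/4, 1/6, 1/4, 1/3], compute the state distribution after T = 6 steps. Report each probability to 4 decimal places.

π = [0.3133, 0.3289, 0.1695, 0.1883]

t=0: π = [0.2500, 0.1667, 0.2500, 0.3333]
t=1: π = [0.3333, 0.3333, 0.1806, 0.1528]
t=2: π = [0.3032, 0.3380, 0.1620, 0.1968]
t=3: π = [0.3214, 0.3218, 0.1725, 0.1844]
t=4: π = [0.3106, 0.3313, 0.1687, 0.1895]
t=5: π = [0.3166, 0.3264, 0.1701, 0.1868]
t=6: π = [0.3133, 0.3289, 0.1695, 0.1883]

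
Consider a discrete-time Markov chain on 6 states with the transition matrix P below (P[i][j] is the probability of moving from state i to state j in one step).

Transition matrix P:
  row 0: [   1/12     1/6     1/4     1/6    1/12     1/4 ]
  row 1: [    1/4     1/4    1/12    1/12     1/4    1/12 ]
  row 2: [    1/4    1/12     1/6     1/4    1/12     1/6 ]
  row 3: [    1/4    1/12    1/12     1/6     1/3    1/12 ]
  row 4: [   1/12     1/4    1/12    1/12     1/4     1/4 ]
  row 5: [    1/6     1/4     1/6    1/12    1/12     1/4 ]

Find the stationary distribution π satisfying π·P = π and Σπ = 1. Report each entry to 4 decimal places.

Balance equations π_j = Σ_i π_i·P[i][j]:
  π_0 = 1/12·π_0 + 1/4·π_1 + 1/4·π_2 + 1/4·π_3 + 1/12·π_4 + 1/6·π_5
  π_1 = 1/6·π_0 + 1/4·π_1 + 1/12·π_2 + 1/12·π_3 + 1/4·π_4 + 1/4·π_5
  π_2 = 1/4·π_0 + 1/12·π_1 + 1/6·π_2 + 1/12·π_3 + 1/12·π_4 + 1/6·π_5
  π_3 = 1/6·π_0 + 1/12·π_1 + 1/4·π_2 + 1/6·π_3 + 1/12·π_4 + 1/12·π_5
  π_4 = 1/12·π_0 + 1/4·π_1 + 1/12·π_2 + 1/3·π_3 + 1/4·π_4 + 1/12·π_5
  normalize: π_0 + π_1 + π_2 + π_3 + π_4 + π_5 = 1
Solving the linear system gives exactly π = [450/2561, 599/3152, 2861/20488, 1355/10244, 7281/40976, 291/1576].

π = [0.1757, 0.1900, 0.1396, 0.1323, 0.1777, 0.1846]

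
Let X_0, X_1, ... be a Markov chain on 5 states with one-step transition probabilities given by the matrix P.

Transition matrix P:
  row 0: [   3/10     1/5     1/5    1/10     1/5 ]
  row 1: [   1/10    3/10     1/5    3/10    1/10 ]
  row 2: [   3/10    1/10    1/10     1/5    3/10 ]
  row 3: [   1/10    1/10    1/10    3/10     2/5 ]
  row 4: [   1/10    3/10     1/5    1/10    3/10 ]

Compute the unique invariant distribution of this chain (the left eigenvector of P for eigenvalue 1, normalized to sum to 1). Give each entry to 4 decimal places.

Balance equations π_j = Σ_i π_i·P[i][j]:
  π_0 = 3/10·π_0 + 1/10·π_1 + 3/10·π_2 + 1/10·π_3 + 1/10·π_4
  π_1 = 1/5·π_0 + 3/10·π_1 + 1/10·π_2 + 1/10·π_3 + 3/10·π_4
  π_2 = 1/5·π_0 + 1/5·π_1 + 1/10·π_2 + 1/10·π_3 + 1/5·π_4
  π_3 = 1/10·π_0 + 3/10·π_1 + 1/5·π_2 + 3/10·π_3 + 1/10·π_4
  normalize: π_0 + π_1 + π_2 + π_3 + π_4 = 1
Solving the linear system gives exactly π = [617/3718, 1569/7436, 609/3718, 67/338, 1941/7436].

π = [0.1659, 0.2110, 0.1638, 0.1982, 0.2610]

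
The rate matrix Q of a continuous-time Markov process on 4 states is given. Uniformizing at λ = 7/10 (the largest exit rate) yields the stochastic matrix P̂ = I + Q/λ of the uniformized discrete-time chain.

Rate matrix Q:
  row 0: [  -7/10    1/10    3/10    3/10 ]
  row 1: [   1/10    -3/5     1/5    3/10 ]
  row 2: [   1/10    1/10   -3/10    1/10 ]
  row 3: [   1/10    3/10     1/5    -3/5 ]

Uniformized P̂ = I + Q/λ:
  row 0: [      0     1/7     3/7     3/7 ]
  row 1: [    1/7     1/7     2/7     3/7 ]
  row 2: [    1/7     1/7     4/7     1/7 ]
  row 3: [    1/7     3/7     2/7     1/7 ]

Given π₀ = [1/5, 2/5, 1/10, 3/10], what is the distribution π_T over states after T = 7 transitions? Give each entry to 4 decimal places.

π = [0.1250, 0.2111, 0.4250, 0.2389]

t=0: π = [0.2000, 0.4000, 0.1000, 0.3000]
t=1: π = [0.1143, 0.2286, 0.3429, 0.3143]
t=2: π = [0.1265, 0.2327, 0.4000, 0.2408]
t=3: π = [0.1248, 0.2117, 0.4181, 0.2455]
t=4: π = [0.1250, 0.2130, 0.4230, 0.2390]
t=5: π = [0.1250, 0.2111, 0.4244, 0.2394]
t=6: π = [0.1250, 0.2113, 0.4248, 0.2389]
t=7: π = [0.1250, 0.2111, 0.4250, 0.2389]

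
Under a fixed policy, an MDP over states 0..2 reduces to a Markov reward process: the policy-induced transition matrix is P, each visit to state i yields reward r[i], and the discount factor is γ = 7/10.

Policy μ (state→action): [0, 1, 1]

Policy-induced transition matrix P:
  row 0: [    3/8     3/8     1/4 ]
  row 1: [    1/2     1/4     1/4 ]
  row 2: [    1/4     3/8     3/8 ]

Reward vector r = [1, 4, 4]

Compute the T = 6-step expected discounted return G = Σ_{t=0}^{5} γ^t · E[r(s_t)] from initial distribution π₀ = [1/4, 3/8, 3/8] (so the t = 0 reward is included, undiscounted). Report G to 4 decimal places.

t=0: π = [0.2500, 0.3750, 0.3750], E[r] = 3.2500, γ^t·E[r] = 3.250000, running G = 3.250000
t=1: π = [0.3750, 0.3281, 0.2969], E[r] = 2.8750, γ^t·E[r] = 2.012500, running G = 5.262500
t=2: π = [0.3789, 0.3340, 0.2871], E[r] = 2.8633, γ^t·E[r] = 1.403008, running G = 6.665508
t=3: π = [0.3809, 0.3333, 0.2859], E[r] = 2.8574, γ^t·E[r] = 0.980096, running G = 7.645604
t=4: π = [0.3809, 0.3333, 0.2857], E[r] = 2.8572, γ^t·E[r] = 0.686023, running G = 8.331627
t=5: π = [0.3810, 0.3333, 0.2857], E[r] = 2.8571, γ^t·E[r] = 0.480201, running G = 8.811827

G = 8.8118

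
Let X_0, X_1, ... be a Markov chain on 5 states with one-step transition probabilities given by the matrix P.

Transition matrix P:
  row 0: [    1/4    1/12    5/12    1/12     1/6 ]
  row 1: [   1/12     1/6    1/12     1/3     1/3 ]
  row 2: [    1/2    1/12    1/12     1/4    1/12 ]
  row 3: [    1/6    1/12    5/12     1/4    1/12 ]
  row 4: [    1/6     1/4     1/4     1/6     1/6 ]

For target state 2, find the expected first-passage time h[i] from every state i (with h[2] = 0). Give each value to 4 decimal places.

First-step conditioning: h[2] = 0; for i ≠ 2, h[i] = 1 + Σ_k P[i][k]·h[k].
  h[0] = 1 + 1/4·h[0] + 1/12·h[1] + 1/12·h[3] + 1/6·h[4]
  h[1] = 1 + 1/12·h[0] + 1/6·h[1] + 1/3·h[3] + 1/3·h[4]
  h[3] = 1 + 1/6·h[0] + 1/12·h[1] + 1/4·h[3] + 1/12·h[4]
  h[4] = 1 + 1/6·h[0] + 1/4·h[1] + 1/6·h[3] + 1/6·h[4]
Solving the 4×4 linear system over states ≠ 2 gives exactly h = [5188/1799, 7260/1799, 0, 724/257, 6388/1799] (h[2] = 0 is the target).

h = [2.8838, 4.0356, 0.0000, 2.8171, 3.5509]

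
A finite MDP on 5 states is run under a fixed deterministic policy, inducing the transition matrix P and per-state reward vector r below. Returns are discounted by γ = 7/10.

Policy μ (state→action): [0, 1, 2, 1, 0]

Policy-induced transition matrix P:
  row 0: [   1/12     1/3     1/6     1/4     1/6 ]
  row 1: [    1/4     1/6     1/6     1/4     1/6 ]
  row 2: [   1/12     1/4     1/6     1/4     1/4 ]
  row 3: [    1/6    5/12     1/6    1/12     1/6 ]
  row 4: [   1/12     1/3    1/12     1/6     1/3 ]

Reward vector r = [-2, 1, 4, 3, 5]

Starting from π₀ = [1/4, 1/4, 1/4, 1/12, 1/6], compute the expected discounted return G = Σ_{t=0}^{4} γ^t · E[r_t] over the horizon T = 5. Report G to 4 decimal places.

t=0: π = [0.2500, 0.2500, 0.2500, 0.0833, 0.1667], E[r] = 1.8333, γ^t·E[r] = 1.833333, running G = 1.833333
t=1: π = [0.1319, 0.2778, 0.1528, 0.2222, 0.2153], E[r] = 2.3681, γ^t·E[r] = 1.657639, running G = 3.490972
t=2: π = [0.1481, 0.2928, 0.1487, 0.1950, 0.2153], E[r] = 2.2529, γ^t·E[r] = 1.103918, running G = 4.594890
t=3: π = [0.1484, 0.2884, 0.1487, 0.1996, 0.2149], E[r] = 2.2599, γ^t·E[r] = 0.775141, running G = 5.370031
t=4: π = [0.1480, 0.2895, 0.1488, 0.1988, 0.2149], E[r] = 2.2594, γ^t·E[r] = 0.542476, running G = 5.912507

G = 5.9125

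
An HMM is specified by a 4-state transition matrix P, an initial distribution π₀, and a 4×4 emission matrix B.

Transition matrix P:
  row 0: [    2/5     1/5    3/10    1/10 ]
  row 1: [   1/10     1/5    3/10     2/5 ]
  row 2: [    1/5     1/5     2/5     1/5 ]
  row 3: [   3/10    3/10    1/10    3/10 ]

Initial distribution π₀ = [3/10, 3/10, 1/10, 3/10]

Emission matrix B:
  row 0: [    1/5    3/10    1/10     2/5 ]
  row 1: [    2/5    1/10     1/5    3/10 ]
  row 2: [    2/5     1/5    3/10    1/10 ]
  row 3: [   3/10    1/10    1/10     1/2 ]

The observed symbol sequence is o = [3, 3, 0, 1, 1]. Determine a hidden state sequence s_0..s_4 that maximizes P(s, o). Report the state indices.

path = [0, 0, 0, 0, 0]

t=0: δ = [1.200e-01, 9.000e-02, 1.000e-02, 1.500e-01]  (obs o_0=3)
t=1: δ = [1.920e-02, 1.350e-02, 3.600e-03, 2.250e-02]  ψ = [0, 3, 0, 3]  (obs o_1=3)
t=2: δ = [1.536e-03, 2.700e-03, 2.304e-03, 2.025e-03]  ψ = [0, 3, 0, 3]  (obs o_2=0)
t=3: δ = [1.843e-04, 6.075e-05, 1.843e-04, 1.080e-04]  ψ = [0, 3, 2, 1]  (obs o_3=1)
t=4: δ = [2.212e-05, 3.686e-06, 1.475e-05, 3.686e-06]  ψ = [0, 0, 2, 2]  (obs o_4=1)
backtrack: best end state = 0; path = [0, 0, 0, 0, 0]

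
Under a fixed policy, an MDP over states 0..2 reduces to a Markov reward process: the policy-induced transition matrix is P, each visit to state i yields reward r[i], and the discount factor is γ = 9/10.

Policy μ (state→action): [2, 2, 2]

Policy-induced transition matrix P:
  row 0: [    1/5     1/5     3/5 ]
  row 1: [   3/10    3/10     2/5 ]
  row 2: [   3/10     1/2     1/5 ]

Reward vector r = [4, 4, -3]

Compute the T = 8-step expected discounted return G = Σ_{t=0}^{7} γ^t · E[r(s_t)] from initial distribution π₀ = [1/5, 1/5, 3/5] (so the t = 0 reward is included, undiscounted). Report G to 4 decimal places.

G = 6.4390

t=0: π = [0.2000, 0.2000, 0.6000], E[r] = -0.2000, γ^t·E[r] = -0.200000, running G = -0.200000
t=1: π = [0.2800, 0.4000, 0.3200], E[r] = 1.7600, γ^t·E[r] = 1.584000, running G = 1.384000
t=2: π = [0.2720, 0.3360, 0.3920], E[r] = 1.2560, γ^t·E[r] = 1.017360, running G = 2.401360
t=3: π = [0.2728, 0.3512, 0.3760], E[r] = 1.3680, γ^t·E[r] = 0.997272, running G = 3.398632
t=4: π = [0.2727, 0.3479, 0.3794], E[r] = 1.3445, γ^t·E[r] = 0.882113, running G = 4.280745
t=5: π = [0.2727, 0.3486, 0.3787], E[r] = 1.3493, γ^t·E[r] = 0.796746, running G = 5.077491
t=6: π = [0.2727, 0.3485, 0.3788], E[r] = 1.3483, γ^t·E[r] = 0.716553, running G = 5.794045
t=7: π = [0.2727, 0.3485, 0.3788], E[r] = 1.3485, γ^t·E[r] = 0.644992, running G = 6.439036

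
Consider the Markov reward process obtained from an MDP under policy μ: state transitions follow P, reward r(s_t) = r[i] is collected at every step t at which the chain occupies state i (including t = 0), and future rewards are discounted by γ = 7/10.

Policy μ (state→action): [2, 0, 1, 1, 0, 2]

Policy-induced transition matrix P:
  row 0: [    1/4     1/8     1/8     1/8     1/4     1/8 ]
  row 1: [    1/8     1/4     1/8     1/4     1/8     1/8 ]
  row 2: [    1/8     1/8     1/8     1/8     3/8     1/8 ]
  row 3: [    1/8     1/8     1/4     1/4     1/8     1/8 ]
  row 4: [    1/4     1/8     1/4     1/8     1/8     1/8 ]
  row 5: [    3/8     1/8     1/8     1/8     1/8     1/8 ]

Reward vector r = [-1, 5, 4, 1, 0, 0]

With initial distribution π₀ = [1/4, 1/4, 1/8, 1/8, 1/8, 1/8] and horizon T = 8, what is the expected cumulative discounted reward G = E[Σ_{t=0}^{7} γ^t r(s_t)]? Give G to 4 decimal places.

G = 4.5399

t=0: π = [0.2500, 0.2500, 0.1250, 0.1250, 0.1250, 0.1250], E[r] = 1.6250, γ^t·E[r] = 1.625000, running G = 1.625000
t=1: π = [0.2031, 0.1563, 0.1563, 0.1719, 0.1875, 0.1250], E[r] = 1.3750, γ^t·E[r] = 0.962500, running G = 2.587500
t=2: π = [0.2051, 0.1445, 0.1699, 0.1660, 0.1895, 0.1250], E[r] = 1.3633, γ^t·E[r] = 0.668008, running G = 3.255508
t=3: π = [0.2056, 0.1431, 0.1694, 0.1638, 0.1931, 0.1250], E[r] = 1.3513, γ^t·E[r] = 0.463502, running G = 3.719010
t=4: π = [0.2061, 0.1429, 0.1696, 0.1634, 0.1931, 0.1250], E[r] = 1.3502, γ^t·E[r] = 0.324173, running G = 4.043183
t=5: π = [0.2061, 0.1429, 0.1696, 0.1633, 0.1932, 0.1250], E[r] = 1.3496, γ^t·E[r] = 0.226835, running G = 4.270018
t=6: π = [0.2062, 0.1429, 0.1696, 0.1633, 0.1932, 0.1250], E[r] = 1.3496, γ^t·E[r] = 0.158781, running G = 4.428799
t=7: π = [0.2062, 0.1429, 0.1696, 0.1633, 0.1932, 0.1250], E[r] = 1.3496, γ^t·E[r] = 0.111145, running G = 4.539944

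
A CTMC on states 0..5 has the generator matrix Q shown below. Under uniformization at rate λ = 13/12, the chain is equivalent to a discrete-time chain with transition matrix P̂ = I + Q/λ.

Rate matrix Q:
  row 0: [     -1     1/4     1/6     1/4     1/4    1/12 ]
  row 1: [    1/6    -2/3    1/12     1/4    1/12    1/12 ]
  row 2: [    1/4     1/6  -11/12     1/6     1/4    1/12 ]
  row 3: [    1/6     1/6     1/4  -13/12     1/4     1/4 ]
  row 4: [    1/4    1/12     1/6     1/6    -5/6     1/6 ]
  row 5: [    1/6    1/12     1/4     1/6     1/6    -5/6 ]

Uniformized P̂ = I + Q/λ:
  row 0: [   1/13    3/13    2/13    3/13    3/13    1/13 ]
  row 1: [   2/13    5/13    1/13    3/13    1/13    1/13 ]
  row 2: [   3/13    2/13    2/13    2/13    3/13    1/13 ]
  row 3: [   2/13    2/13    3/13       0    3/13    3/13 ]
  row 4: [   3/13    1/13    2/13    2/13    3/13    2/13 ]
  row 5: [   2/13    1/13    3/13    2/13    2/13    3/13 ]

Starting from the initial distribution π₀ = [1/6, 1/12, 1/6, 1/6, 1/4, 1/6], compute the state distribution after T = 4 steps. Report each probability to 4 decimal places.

π = [0.1683, 0.1833, 0.1625, 0.1567, 0.1923, 0.1370]

t=0: π = [0.1667, 0.0833, 0.1667, 0.1667, 0.2500, 0.1667]
t=1: π = [0.1731, 0.1538, 0.1731, 0.1474, 0.2051, 0.1474]
t=2: π = [0.1696, 0.1755, 0.1647, 0.1563, 0.1958, 0.1381]
t=3: π = [0.1685, 0.1817, 0.1630, 0.1563, 0.1931, 0.1373]
t=4: π = [0.1683, 0.1833, 0.1625, 0.1567, 0.1923, 0.1370]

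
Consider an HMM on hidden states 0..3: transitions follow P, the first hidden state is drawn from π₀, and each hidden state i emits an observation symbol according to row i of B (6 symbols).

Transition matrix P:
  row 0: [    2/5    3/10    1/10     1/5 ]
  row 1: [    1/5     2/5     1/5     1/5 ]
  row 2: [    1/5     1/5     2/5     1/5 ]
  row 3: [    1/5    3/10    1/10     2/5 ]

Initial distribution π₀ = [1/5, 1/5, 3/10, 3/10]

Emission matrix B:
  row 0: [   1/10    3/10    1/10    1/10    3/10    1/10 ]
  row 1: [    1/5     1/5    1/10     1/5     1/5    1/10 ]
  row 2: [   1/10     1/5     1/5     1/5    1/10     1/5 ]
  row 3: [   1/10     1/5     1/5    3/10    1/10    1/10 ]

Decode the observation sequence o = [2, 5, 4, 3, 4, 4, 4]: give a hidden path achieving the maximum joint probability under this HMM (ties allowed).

t=0: δ = [2.000e-02, 2.000e-02, 6.000e-02, 6.000e-02]  (obs o_0=2)
t=1: δ = [1.200e-03, 1.800e-03, 4.800e-03, 2.400e-03]  ψ = [2, 3, 2, 3]  (obs o_1=5)
t=2: δ = [2.880e-04, 1.920e-04, 1.920e-04, 9.600e-05]  ψ = [2, 2, 2, 2]  (obs o_2=4)
t=3: δ = [1.152e-05, 1.728e-05, 1.536e-05, 1.728e-05]  ψ = [0, 0, 2, 0]  (obs o_3=3)
t=4: δ = [1.382e-06, 1.382e-06, 6.144e-07, 6.912e-07]  ψ = [0, 1, 2, 3]  (obs o_4=4)
t=5: δ = [1.659e-07, 1.106e-07, 2.765e-08, 2.765e-08]  ψ = [0, 1, 1, 0]  (obs o_5=4)
t=6: δ = [1.991e-08, 9.953e-09, 2.212e-09, 3.318e-09]  ψ = [0, 0, 1, 0]  (obs o_6=4)
backtrack: best end state = 0; path = [2, 2, 0, 0, 0, 0, 0]

path = [2, 2, 0, 0, 0, 0, 0]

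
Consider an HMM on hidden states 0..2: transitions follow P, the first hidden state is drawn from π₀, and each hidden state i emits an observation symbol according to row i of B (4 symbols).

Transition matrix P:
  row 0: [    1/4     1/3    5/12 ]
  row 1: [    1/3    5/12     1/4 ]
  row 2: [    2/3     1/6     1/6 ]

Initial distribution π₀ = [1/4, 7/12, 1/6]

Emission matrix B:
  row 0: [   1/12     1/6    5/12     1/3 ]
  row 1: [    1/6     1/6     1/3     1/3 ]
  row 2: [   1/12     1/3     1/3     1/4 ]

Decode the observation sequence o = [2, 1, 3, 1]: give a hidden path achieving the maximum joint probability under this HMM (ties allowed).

path = [1, 2, 0, 2]

t=0: δ = [1.042e-01, 1.944e-01, 5.556e-02]  (obs o_0=2)
t=1: δ = [1.080e-02, 1.350e-02, 1.620e-02]  ψ = [1, 1, 1]  (obs o_1=1)
t=2: δ = [3.601e-03, 1.875e-03, 1.125e-03]  ψ = [2, 1, 0]  (obs o_2=3)
t=3: δ = [1.500e-04, 2.000e-04, 5.001e-04]  ψ = [0, 0, 0]  (obs o_3=1)
backtrack: best end state = 2; path = [1, 2, 0, 2]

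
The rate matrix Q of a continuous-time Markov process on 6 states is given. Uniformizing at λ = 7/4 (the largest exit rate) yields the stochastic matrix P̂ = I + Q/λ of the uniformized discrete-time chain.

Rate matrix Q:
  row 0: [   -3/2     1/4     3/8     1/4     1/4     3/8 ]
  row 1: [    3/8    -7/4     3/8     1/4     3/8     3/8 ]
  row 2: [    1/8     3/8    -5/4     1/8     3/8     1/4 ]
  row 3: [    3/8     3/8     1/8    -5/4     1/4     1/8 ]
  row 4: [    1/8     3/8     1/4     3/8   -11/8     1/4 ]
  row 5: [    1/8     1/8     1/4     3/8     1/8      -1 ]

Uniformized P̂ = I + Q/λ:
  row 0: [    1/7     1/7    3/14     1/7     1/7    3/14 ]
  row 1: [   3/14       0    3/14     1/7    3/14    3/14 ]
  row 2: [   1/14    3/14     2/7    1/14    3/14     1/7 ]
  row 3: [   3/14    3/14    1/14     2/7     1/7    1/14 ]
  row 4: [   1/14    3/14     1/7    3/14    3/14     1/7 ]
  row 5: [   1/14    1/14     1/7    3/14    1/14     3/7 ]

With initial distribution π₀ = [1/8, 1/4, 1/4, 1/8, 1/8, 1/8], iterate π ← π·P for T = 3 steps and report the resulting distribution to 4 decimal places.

t=0: π = [0.1250, 0.2500, 0.2500, 0.1250, 0.1250, 0.1250]
t=1: π = [0.1339, 0.1339, 0.1964, 0.1607, 0.1786, 0.1964]
t=2: π = [0.1231, 0.1480, 0.1786, 0.1786, 0.1652, 0.2066]
t=3: π = [0.1269, 0.1443, 0.1750, 0.1822, 0.1632, 0.2085]

π = [0.1269, 0.1443, 0.1750, 0.1822, 0.1632, 0.2085]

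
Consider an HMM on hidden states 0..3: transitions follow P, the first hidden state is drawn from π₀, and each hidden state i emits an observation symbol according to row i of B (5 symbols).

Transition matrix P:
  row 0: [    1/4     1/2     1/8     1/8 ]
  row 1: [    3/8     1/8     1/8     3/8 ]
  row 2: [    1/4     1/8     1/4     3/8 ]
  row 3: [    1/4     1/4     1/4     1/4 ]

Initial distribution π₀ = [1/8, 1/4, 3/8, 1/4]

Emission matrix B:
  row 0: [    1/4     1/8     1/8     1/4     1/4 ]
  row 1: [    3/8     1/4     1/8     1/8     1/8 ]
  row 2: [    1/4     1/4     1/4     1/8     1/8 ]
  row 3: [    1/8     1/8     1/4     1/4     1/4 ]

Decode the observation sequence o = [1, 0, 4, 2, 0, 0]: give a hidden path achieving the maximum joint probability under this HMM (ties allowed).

t=0: δ = [1.562e-02, 6.250e-02, 9.375e-02, 3.125e-02]  (obs o_0=1)
t=1: δ = [5.859e-03, 4.395e-03, 5.859e-03, 4.395e-03]  ψ = [1, 2, 2, 2]  (obs o_1=0)
t=2: δ = [4.120e-04, 3.662e-04, 1.831e-04, 5.493e-04]  ψ = [1, 0, 2, 2]  (obs o_2=4)
t=3: δ = [1.717e-05, 2.575e-05, 3.433e-05, 3.433e-05]  ψ = [1, 0, 3, 1]  (obs o_3=2)
t=4: δ = [2.414e-06, 3.219e-06, 2.146e-06, 1.609e-06]  ψ = [1, 0, 2, 2]  (obs o_4=0)
t=5: δ = [3.017e-07, 4.526e-07, 1.341e-07, 1.509e-07]  ψ = [1, 0, 2, 1]  (obs o_5=0)
backtrack: best end state = 1; path = [2, 1, 0, 1, 0, 1]

path = [2, 1, 0, 1, 0, 1]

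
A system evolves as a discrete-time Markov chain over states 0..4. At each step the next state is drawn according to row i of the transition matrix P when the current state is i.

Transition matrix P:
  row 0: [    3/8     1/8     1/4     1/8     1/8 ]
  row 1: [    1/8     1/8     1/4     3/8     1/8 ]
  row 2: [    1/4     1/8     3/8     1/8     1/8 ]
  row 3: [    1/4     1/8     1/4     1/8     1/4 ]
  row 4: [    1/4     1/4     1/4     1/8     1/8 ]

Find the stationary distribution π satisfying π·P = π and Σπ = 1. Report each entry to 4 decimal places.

π = [0.2653, 0.1431, 0.2857, 0.1608, 0.1451]

Balance equations π_j = Σ_i π_i·P[i][j]:
  π_0 = 3/8·π_0 + 1/8·π_1 + 1/4·π_2 + 1/4·π_3 + 1/4·π_4
  π_1 = 1/8·π_0 + 1/8·π_1 + 1/8·π_2 + 1/8·π_3 + 1/4·π_4
  π_2 = 1/4·π_0 + 1/4·π_1 + 3/8·π_2 + 1/4·π_3 + 1/4·π_4
  π_3 = 1/8·π_0 + 3/8·π_1 + 1/8·π_2 + 1/8·π_3 + 1/8·π_4
  normalize: π_0 + π_1 + π_2 + π_3 + π_4 = 1
Solving the linear system gives exactly π = [947/3570, 73/510, 2/7, 41/255, 37/255].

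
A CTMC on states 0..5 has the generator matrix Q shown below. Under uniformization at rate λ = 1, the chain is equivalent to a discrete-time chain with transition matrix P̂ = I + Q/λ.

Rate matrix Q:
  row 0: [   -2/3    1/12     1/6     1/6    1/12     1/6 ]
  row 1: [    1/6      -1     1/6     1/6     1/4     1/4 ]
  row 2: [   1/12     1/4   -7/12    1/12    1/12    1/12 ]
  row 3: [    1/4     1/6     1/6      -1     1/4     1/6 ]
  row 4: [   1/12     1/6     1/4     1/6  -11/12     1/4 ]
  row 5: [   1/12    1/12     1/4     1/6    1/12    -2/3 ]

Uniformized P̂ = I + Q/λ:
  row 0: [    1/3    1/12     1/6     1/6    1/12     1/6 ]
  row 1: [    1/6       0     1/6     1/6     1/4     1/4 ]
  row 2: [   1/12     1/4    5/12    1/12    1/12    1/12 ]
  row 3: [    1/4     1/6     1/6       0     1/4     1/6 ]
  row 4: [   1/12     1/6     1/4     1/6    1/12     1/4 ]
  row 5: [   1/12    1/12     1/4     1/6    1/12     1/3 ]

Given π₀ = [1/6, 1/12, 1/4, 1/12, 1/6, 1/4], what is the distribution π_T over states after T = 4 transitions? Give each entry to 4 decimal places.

π = [0.1538, 0.1361, 0.2586, 0.1243, 0.1268, 0.2004]

t=0: π = [0.1667, 0.0833, 0.2500, 0.0833, 0.1667, 0.2500]
t=1: π = [0.1458, 0.1389, 0.2639, 0.1319, 0.1111, 0.2083]
t=2: π = [0.1534, 0.1360, 0.2593, 0.1227, 0.1285, 0.2002]
t=3: π = [0.1535, 0.1361, 0.2589, 0.1246, 0.1264, 0.2005]
t=4: π = [0.1538, 0.1361, 0.2586, 0.1243, 0.1268, 0.2004]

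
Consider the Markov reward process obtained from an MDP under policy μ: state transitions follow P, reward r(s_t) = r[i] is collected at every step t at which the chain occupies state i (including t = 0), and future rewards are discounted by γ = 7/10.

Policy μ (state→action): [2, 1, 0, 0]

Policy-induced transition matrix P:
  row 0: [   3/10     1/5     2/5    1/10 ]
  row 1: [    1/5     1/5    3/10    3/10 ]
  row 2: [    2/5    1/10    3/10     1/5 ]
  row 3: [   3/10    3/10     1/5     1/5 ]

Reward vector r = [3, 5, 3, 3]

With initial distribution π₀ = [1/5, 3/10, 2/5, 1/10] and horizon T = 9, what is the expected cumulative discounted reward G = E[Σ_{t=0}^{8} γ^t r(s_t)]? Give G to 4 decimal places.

t=0: π = [0.2000, 0.3000, 0.4000, 0.1000], E[r] = 3.6000, γ^t·E[r] = 3.600000, running G = 3.600000
t=1: π = [0.3100, 0.1700, 0.3100, 0.2100], E[r] = 3.3400, γ^t·E[r] = 2.338000, running G = 5.938000
t=2: π = [0.3140, 0.1900, 0.3100, 0.1860], E[r] = 3.3800, γ^t·E[r] = 1.656200, running G = 7.594200
t=3: π = [0.3120, 0.1876, 0.3128, 0.1876], E[r] = 3.3752, γ^t·E[r] = 1.157694, running G = 8.751894
t=4: π = [0.3125, 0.1875, 0.3124, 0.1876], E[r] = 3.3750, γ^t·E[r] = 0.810328, running G = 9.562221
t=5: π = [0.3125, 0.1875, 0.3125, 0.1875], E[r] = 3.3750, γ^t·E[r] = 0.567240, running G = 10.129462
t=6: π = [0.3125, 0.1875, 0.3125, 0.1875], E[r] = 3.3750, γ^t·E[r] = 0.397065, running G = 10.526527
t=7: π = [0.3125, 0.1875, 0.3125, 0.1875], E[r] = 3.3750, γ^t·E[r] = 0.277946, running G = 10.804473
t=8: π = [0.3125, 0.1875, 0.3125, 0.1875], E[r] = 3.3750, γ^t·E[r] = 0.194562, running G = 10.999035

G = 10.9990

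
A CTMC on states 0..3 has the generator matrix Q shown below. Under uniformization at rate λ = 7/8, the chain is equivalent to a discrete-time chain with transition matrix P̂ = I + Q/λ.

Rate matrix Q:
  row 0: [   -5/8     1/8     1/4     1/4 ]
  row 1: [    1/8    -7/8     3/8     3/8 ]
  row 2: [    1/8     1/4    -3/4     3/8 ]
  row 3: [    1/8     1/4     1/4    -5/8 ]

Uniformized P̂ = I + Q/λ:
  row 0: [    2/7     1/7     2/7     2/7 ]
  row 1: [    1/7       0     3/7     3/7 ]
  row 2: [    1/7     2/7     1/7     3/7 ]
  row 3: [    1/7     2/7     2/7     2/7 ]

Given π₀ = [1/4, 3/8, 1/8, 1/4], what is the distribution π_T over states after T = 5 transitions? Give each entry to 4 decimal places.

π = [0.1667, 0.2033, 0.2758, 0.3542]

t=0: π = [0.2500, 0.3750, 0.1250, 0.2500]
t=1: π = [0.1786, 0.1429, 0.3214, 0.3571]
t=2: π = [0.1684, 0.2194, 0.2602, 0.3520]
t=3: π = [0.1669, 0.1990, 0.2799, 0.3542]
t=4: π = [0.1667, 0.2050, 0.2742, 0.3541]
t=5: π = [0.1667, 0.2033, 0.2758, 0.3542]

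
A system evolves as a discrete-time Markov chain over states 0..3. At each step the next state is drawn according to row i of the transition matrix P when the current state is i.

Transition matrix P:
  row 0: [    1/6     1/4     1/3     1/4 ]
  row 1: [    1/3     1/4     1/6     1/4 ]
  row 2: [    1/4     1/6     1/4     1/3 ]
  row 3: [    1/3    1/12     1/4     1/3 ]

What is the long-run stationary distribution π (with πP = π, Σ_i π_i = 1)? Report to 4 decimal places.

Balance equations π_j = Σ_i π_i·P[i][j]:
  π_0 = 1/6·π_0 + 1/3·π_1 + 1/4·π_2 + 1/3·π_3
  π_1 = 1/4·π_0 + 1/4·π_1 + 1/6·π_2 + 1/12·π_3
  π_2 = 1/3·π_0 + 1/6·π_1 + 1/4·π_2 + 1/4·π_3
  normalize: π_0 + π_1 + π_2 + π_3 = 1
Solving the linear system gives exactly π = [455/1702, 305/1702, 219/851, 252/851].

π = [0.2673, 0.1792, 0.2573, 0.2961]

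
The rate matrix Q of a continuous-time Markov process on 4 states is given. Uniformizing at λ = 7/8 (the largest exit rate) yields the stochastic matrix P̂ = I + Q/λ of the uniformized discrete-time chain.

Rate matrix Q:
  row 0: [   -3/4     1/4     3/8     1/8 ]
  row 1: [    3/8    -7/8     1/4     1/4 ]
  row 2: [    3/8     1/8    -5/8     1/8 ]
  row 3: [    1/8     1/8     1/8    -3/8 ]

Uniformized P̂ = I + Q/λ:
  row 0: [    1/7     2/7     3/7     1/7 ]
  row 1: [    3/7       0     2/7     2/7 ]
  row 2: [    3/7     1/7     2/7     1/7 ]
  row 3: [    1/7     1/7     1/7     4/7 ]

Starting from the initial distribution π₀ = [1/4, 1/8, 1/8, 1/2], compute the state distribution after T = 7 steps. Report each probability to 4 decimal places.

π = [0.2688, 0.1586, 0.2826, 0.2901]

t=0: π = [0.2500, 0.1250, 0.1250, 0.5000]
t=1: π = [0.2143, 0.1607, 0.2500, 0.3750]
t=2: π = [0.2602, 0.1505, 0.2628, 0.3265]
t=3: π = [0.2609, 0.1585, 0.2762, 0.3043]
t=4: π = [0.2671, 0.1575, 0.2795, 0.2959]
t=5: π = [0.2677, 0.1585, 0.2816, 0.2922]
t=6: π = [0.2686, 0.1585, 0.2822, 0.2907]
t=7: π = [0.2688, 0.1586, 0.2826, 0.2901]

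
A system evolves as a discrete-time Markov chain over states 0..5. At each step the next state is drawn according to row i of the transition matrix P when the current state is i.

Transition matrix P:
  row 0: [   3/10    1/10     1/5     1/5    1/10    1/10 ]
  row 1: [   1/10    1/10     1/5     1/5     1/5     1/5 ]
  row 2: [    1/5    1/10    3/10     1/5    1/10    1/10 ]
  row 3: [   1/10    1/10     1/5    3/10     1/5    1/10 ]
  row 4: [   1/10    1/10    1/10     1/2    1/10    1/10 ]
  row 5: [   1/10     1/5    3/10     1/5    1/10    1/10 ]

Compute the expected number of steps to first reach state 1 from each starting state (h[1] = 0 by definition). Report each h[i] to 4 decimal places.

h = [9.0909, 0.0000, 9.0909, 9.0909, 9.0909, 8.1818]

First-step conditioning: h[1] = 0; for i ≠ 1, h[i] = 1 + Σ_k P[i][k]·h[k].
  h[0] = 1 + 3/10·h[0] + 1/5·h[2] + 1/5·h[3] + 1/10·h[4] + 1/10·h[5]
  h[2] = 1 + 1/5·h[0] + 3/10·h[2] + 1/5·h[3] + 1/10·h[4] + 1/10·h[5]
  h[3] = 1 + 1/10·h[0] + 1/5·h[2] + 3/10·h[3] + 1/5·h[4] + 1/10·h[5]
  h[4] = 1 + 1/10·h[0] + 1/10·h[2] + 1/2·h[3] + 1/10·h[4] + 1/10·h[5]
  h[5] = 1 + 1/10·h[0] + 3/10·h[2] + 1/5·h[3] + 1/10·h[4] + 1/10·h[5]
Solving the 5×5 linear system over states ≠ 1 gives exactly h = [100/11, 0, 100/11, 100/11, 100/11, 90/11] (h[1] = 0 is the target).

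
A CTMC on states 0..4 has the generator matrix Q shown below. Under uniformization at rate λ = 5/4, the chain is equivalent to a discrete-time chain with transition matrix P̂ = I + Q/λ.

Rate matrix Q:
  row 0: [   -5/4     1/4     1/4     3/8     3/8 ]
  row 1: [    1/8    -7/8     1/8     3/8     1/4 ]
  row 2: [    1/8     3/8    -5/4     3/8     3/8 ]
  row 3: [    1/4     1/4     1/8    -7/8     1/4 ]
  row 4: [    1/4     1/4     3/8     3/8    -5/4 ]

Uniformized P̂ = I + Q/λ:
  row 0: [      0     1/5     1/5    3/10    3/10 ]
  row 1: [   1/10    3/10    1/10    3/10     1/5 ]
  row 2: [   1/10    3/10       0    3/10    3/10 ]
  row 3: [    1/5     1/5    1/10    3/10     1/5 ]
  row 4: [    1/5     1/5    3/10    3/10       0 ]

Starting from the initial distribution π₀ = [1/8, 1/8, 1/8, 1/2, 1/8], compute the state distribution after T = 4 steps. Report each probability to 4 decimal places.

π = [0.1355, 0.2375, 0.1379, 0.3000, 0.1892]

t=0: π = [0.1250, 0.1250, 0.1250, 0.5000, 0.1250]
t=1: π = [0.1500, 0.2250, 0.1250, 0.3000, 0.2000]
t=2: π = [0.1350, 0.2350, 0.1425, 0.3000, 0.1875]
t=3: π = [0.1353, 0.2378, 0.1368, 0.3000, 0.1903]
t=4: π = [0.1355, 0.2375, 0.1379, 0.3000, 0.1892]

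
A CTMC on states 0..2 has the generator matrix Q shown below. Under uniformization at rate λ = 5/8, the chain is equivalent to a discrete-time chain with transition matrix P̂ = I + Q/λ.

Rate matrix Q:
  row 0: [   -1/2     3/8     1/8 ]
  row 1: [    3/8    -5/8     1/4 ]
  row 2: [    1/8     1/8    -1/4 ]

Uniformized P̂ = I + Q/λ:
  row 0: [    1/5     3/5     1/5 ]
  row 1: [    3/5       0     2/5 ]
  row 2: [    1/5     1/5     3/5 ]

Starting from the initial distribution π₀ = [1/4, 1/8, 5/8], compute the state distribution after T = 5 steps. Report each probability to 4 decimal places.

π = [0.3057, 0.2712, 0.4232]

t=0: π = [0.2500, 0.1250, 0.6250]
t=1: π = [0.2500, 0.2750, 0.4750]
t=2: π = [0.3100, 0.2450, 0.4450]
t=3: π = [0.2980, 0.2750, 0.4270]
t=4: π = [0.3100, 0.2642, 0.4258]
t=5: π = [0.3057, 0.2712, 0.4232]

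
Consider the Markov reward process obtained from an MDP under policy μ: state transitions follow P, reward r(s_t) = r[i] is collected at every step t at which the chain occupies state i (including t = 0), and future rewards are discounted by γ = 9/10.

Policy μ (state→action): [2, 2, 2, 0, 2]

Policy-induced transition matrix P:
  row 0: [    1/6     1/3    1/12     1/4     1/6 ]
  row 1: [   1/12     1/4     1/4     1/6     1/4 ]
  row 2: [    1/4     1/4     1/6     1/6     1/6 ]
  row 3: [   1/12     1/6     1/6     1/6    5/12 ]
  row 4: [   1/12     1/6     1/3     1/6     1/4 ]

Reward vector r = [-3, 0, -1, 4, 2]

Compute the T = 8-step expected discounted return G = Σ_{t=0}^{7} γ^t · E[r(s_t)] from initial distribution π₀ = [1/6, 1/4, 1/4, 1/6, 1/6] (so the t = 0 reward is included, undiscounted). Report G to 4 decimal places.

G = 3.0845

t=0: π = [0.1667, 0.2500, 0.2500, 0.1667, 0.1667], E[r] = 0.2500, γ^t·E[r] = 0.250000, running G = 0.250000
t=1: π = [0.1389, 0.2361, 0.2014, 0.1806, 0.2431], E[r] = 0.5903, γ^t·E[r] = 0.531250, running G = 0.781250
t=2: π = [0.1285, 0.2263, 0.2153, 0.1782, 0.2517], E[r] = 0.6157, γ^t·E[r] = 0.498750, running G = 1.280000
t=3: π = [0.1299, 0.2249, 0.2168, 0.1774, 0.2511], E[r] = 0.6051, γ^t·E[r] = 0.441105, running G = 1.721105
t=4: π = [0.1303, 0.2251, 0.2164, 0.1775, 0.2507], E[r] = 0.6040, γ^t·E[r] = 0.396301, running G = 2.117407
t=5: π = [0.1303, 0.2252, 0.2163, 0.1775, 0.2507], E[r] = 0.6043, γ^t·E[r] = 0.356859, running G = 2.474266
t=6: π = [0.1302, 0.2252, 0.2164, 0.1775, 0.2507], E[r] = 0.6044, γ^t·E[r] = 0.321201, running G = 2.795467
t=7: π = [0.1302, 0.2252, 0.2164, 0.1775, 0.2507], E[r] = 0.6044, γ^t·E[r] = 0.289077, running G = 3.084543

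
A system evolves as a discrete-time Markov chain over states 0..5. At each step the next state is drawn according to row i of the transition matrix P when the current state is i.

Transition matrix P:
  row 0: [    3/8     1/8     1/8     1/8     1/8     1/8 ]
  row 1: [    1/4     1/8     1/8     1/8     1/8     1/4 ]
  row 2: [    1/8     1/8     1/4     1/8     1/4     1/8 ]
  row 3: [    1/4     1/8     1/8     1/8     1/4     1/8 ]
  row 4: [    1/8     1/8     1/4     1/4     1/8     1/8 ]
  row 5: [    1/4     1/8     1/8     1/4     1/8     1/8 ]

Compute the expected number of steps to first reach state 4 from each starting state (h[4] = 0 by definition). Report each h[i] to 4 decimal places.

h = [6.2236, 6.2114, 5.3345, 5.4456, 0.0000, 6.1263]

First-step conditioning: h[4] = 0; for i ≠ 4, h[i] = 1 + Σ_k P[i][k]·h[k].
  h[0] = 1 + 3/8·h[0] + 1/8·h[1] + 1/8·h[2] + 1/8·h[3] + 1/8·h[5]
  h[1] = 1 + 1/4·h[0] + 1/8·h[1] + 1/8·h[2] + 1/8·h[3] + 1/4·h[5]
  h[2] = 1 + 1/8·h[0] + 1/8·h[1] + 1/4·h[2] + 1/8·h[3] + 1/8·h[5]
  h[3] = 1 + 1/4·h[0] + 1/8·h[1] + 1/8·h[2] + 1/8·h[3] + 1/8·h[5]
  h[5] = 1 + 1/4·h[0] + 1/8·h[1] + 1/8·h[2] + 1/4·h[3] + 1/8·h[5]
Solving the 5×5 linear system over states ≠ 4 gives exactly h = [28672/4607, 28616/4607, 24576/4607, 25088/4607, 0, 28224/4607] (h[4] = 0 is the target).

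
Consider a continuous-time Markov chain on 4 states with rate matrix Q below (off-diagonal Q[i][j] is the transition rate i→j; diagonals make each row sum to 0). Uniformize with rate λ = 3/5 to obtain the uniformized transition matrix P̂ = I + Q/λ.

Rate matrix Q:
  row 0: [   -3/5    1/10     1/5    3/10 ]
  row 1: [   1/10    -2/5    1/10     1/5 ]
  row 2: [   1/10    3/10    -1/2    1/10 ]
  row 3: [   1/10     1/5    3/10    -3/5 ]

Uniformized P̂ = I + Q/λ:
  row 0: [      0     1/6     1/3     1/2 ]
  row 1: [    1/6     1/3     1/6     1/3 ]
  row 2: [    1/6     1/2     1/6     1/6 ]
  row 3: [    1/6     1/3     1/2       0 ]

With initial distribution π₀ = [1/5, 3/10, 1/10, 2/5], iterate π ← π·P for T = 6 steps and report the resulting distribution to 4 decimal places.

t=0: π = [0.2000, 0.3000, 0.1000, 0.4000]
t=1: π = [0.1333, 0.3167, 0.3333, 0.2167]
t=2: π = [0.1444, 0.3667, 0.2611, 0.2278]
t=3: π = [0.1426, 0.3528, 0.2667, 0.2380]
t=4: π = [0.1429, 0.3540, 0.2698, 0.2333]
t=5: π = [0.1428, 0.3545, 0.2683, 0.2344]
t=6: π = [0.1429, 0.3542, 0.2686, 0.2343]

π = [0.1429, 0.3542, 0.2686, 0.2343]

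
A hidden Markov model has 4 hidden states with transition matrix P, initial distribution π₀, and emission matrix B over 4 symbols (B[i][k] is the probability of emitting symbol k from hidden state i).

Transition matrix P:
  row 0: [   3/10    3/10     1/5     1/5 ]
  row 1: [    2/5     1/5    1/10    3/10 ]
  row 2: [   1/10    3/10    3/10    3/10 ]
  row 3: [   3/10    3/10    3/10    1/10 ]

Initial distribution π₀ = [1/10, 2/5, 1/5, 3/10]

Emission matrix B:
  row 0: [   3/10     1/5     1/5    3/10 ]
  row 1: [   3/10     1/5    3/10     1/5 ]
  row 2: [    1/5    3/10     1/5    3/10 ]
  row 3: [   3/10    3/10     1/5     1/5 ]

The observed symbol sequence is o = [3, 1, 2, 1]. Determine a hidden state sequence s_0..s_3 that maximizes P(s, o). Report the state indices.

t=0: δ = [3.000e-02, 8.000e-02, 6.000e-02, 6.000e-02]  (obs o_0=3)
t=1: δ = [6.400e-03, 3.600e-03, 5.400e-03, 7.200e-03]  ψ = [1, 2, 2, 1]  (obs o_1=1)
t=2: δ = [4.320e-04, 6.480e-04, 4.320e-04, 3.240e-04]  ψ = [3, 3, 3, 2]  (obs o_2=2)
t=3: δ = [5.184e-05, 2.592e-05, 3.888e-05, 5.832e-05]  ψ = [1, 0, 2, 1]  (obs o_3=1)
backtrack: best end state = 3; path = [1, 3, 1, 3]

path = [1, 3, 1, 3]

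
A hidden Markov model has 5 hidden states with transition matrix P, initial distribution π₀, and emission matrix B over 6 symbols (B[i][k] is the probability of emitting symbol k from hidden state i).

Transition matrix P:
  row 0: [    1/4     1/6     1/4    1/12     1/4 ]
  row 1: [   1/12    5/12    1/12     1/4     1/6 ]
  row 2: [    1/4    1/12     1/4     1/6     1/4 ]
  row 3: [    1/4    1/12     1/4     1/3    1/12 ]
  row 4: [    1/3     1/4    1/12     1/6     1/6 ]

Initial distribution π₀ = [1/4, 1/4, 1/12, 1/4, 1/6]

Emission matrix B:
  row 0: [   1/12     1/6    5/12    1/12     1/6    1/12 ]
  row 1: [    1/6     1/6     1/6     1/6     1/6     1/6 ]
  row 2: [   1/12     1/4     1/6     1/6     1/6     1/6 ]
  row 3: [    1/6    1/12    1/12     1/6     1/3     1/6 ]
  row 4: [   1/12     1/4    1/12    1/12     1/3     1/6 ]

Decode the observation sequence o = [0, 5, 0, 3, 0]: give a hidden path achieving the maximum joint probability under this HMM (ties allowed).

t=0: δ = [2.083e-02, 4.167e-02, 6.944e-03, 4.167e-02, 1.389e-02]  (obs o_0=0)
t=1: δ = [8.681e-04, 2.894e-03, 1.736e-03, 2.315e-03, 1.157e-03]  ψ = [3, 1, 3, 3, 1]  (obs o_1=5)
t=2: δ = [4.823e-05, 2.009e-04, 4.823e-05, 1.286e-04, 4.019e-05]  ψ = [3, 1, 3, 3, 1]  (obs o_2=0)
t=3: δ = [2.679e-06, 1.395e-05, 5.358e-06, 8.372e-06, 2.791e-06]  ψ = [3, 1, 3, 1, 1]  (obs o_3=3)
t=4: δ = [1.744e-07, 9.690e-07, 1.744e-07, 5.814e-07, 1.938e-07]  ψ = [3, 1, 3, 1, 1]  (obs o_4=0)
backtrack: best end state = 1; path = [1, 1, 1, 1, 1]

path = [1, 1, 1, 1, 1]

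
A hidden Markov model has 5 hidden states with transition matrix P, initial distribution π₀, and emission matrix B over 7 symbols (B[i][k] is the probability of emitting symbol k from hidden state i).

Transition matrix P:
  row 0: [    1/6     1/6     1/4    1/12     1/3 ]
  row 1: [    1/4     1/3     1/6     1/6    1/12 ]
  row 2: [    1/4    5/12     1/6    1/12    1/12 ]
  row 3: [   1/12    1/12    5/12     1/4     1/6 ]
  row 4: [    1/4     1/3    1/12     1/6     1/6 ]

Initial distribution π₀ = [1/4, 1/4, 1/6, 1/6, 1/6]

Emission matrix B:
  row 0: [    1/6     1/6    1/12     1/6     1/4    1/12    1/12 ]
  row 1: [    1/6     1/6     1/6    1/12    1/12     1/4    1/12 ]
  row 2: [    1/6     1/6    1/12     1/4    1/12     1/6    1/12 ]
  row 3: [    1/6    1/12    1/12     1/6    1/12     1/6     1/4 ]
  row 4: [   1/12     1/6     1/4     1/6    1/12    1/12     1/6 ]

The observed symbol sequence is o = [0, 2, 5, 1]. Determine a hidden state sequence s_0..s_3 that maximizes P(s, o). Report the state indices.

t=0: δ = [4.167e-02, 4.167e-02, 2.778e-02, 2.778e-02, 1.389e-02]  (obs o_0=0)
t=1: δ = [8.681e-04, 2.315e-03, 9.645e-04, 5.787e-04, 3.472e-03]  ψ = [1, 1, 3, 1, 0]  (obs o_1=2)
t=2: δ = [7.234e-05, 2.894e-04, 6.430e-05, 9.645e-05, 4.823e-05]  ψ = [4, 4, 1, 4, 4]  (obs o_2=5)
t=3: δ = [1.206e-05, 1.608e-05, 8.038e-06, 4.019e-06, 4.019e-06]  ψ = [1, 1, 1, 1, 0]  (obs o_3=1)
backtrack: best end state = 1; path = [0, 4, 1, 1]

path = [0, 4, 1, 1]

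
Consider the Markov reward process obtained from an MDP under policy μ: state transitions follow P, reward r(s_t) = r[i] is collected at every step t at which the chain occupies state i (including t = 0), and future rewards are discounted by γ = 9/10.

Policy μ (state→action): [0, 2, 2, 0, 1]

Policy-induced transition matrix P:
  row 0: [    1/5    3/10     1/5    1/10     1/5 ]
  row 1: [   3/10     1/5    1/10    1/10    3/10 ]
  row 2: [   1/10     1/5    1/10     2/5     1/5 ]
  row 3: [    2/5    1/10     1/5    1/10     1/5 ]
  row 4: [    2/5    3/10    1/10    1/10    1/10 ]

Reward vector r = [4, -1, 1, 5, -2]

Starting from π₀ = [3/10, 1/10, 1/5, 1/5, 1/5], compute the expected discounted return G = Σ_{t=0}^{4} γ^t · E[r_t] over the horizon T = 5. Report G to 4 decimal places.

G = 6.1076

t=0: π = [0.3000, 0.1000, 0.2000, 0.2000, 0.2000], E[r] = 1.9000, γ^t·E[r] = 1.900000, running G = 1.900000
t=1: π = [0.2700, 0.2300, 0.1500, 0.1600, 0.1900], E[r] = 1.4200, γ^t·E[r] = 1.278000, running G = 3.178000
t=2: π = [0.2780, 0.2300, 0.1430, 0.1450, 0.2040], E[r] = 1.3420, γ^t·E[r] = 1.087020, running G = 4.265020
t=3: π = [0.2785, 0.2337, 0.1423, 0.1429, 0.2026], E[r] = 1.3319, γ^t·E[r] = 0.970955, running G = 5.235975
t=4: π = [0.2782, 0.2338, 0.1421, 0.1427, 0.2031], E[r] = 1.3285, γ^t·E[r] = 0.871635, running G = 6.107611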